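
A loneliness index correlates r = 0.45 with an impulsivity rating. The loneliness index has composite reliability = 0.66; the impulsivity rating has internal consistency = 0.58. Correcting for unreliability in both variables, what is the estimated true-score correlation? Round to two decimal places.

0.73

r_true = r_obs / √(r_xx · r_yy) = 0.45 / √(0.66 × 0.58) = 0.45 / √0.3828 = 0.45 / 0.6187 ≈ 0.73.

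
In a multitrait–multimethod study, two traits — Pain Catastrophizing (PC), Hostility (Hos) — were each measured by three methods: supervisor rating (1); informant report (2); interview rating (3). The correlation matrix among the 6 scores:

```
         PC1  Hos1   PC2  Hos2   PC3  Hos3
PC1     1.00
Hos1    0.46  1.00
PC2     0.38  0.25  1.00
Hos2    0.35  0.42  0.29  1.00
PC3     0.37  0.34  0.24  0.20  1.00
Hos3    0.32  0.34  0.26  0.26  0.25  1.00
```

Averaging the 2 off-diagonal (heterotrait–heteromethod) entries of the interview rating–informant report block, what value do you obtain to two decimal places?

0.23

HTHM values (method 3 × method 2): 0.20, 0.26; mean = 0.46/2 = 0.23.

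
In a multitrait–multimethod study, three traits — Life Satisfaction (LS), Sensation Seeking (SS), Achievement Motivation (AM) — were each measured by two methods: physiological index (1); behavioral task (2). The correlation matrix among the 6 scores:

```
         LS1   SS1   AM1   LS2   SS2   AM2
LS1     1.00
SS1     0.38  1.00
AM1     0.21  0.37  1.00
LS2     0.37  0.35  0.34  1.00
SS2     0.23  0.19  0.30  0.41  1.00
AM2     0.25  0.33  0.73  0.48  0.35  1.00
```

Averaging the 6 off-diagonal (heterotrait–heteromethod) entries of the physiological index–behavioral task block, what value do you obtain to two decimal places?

HTHM values (method 1 × method 2): 0.23, 0.25, 0.35, 0.33, 0.34, 0.30; mean = 1.80/6 = 0.30.

0.30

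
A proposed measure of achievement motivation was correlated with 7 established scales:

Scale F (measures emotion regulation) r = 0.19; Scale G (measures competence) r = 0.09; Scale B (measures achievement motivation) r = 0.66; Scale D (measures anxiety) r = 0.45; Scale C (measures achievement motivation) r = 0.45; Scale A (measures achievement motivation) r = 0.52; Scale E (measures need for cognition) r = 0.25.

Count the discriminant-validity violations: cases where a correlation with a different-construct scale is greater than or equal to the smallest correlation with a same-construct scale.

Convergent (same construct = achievement motivation): Scale B, Scale C, Scale A.
Smallest convergent = 0.45. Discriminant values: 0.19, 0.09, 0.45, 0.25; count ≥ 0.45 → 1.

1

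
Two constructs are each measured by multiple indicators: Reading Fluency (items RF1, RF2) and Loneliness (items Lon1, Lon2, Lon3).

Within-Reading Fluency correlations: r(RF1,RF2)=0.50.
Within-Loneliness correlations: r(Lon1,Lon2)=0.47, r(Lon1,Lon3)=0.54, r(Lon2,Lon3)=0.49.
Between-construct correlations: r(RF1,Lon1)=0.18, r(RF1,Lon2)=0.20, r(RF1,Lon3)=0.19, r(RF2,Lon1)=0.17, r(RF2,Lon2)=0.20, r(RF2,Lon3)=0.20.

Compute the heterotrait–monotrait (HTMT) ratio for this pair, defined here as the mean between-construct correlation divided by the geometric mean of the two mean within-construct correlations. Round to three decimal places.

Mean heterotrait r = 1.14/6 = 0.1900.
Mean within-RF = 0.50/1 = 0.5000; mean within-Lon = 1.50/3 = 0.5000.
Geometric mean = √(0.5000 × 0.5000) = 0.5000.
HTMT = 0.1900 / 0.5000 = 0.380.

0.380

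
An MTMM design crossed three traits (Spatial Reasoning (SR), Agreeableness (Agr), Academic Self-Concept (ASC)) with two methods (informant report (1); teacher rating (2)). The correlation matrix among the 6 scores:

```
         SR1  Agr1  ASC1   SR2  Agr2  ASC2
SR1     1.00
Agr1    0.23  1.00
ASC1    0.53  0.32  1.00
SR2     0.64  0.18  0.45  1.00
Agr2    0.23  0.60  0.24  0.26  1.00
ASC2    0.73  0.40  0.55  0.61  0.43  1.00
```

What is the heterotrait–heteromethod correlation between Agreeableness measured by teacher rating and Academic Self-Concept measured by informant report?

Different traits and methods: r(Agr2, ASC1) = 0.24.

0.24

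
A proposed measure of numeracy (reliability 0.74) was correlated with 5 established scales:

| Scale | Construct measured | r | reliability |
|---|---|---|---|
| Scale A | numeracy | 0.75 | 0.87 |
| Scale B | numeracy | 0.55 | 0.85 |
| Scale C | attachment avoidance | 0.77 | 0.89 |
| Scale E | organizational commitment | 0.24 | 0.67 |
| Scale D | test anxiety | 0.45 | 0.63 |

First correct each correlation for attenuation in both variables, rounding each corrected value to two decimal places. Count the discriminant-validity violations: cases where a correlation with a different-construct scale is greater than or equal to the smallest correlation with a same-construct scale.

1

Disattenuated r (r / √(r_scale · r_new)):
  Scale A (conv): 0.75 / √(0.87·0.74) = 0.93
  Scale B (conv): 0.55 / √(0.85·0.74) = 0.69
  Scale C (disc): 0.77 / √(0.89·0.74) = 0.95
  Scale E (disc): 0.24 / √(0.67·0.74) = 0.34
  Scale D (disc): 0.45 / √(0.63·0.74) = 0.66
Smallest convergent = 0.69. Discriminant values: 0.95, 0.34, 0.66; count ≥ 0.69 → 1.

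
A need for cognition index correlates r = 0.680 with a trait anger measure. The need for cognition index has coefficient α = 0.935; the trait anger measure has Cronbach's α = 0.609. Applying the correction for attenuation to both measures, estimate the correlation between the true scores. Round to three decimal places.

r_true = r_obs / √(r_xx · r_yy) = 0.680 / √(0.935 × 0.609) = 0.680 / √0.569415 = 0.680 / 0.7546 ≈ 0.901.

0.901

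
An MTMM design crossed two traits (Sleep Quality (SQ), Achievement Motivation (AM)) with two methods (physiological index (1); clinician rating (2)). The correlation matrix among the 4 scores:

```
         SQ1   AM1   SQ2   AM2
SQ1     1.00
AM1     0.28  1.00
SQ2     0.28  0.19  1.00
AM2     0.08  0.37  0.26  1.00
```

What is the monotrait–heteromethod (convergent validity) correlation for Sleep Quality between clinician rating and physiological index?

Same trait (SQ), different methods: r(SQ2, SQ1) = 0.28.

0.28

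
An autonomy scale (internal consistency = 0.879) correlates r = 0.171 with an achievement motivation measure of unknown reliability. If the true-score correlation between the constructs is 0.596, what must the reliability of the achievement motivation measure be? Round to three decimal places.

0.094

r_true = r_obs / √(r_xx · r_yy) ⇒ 0.596 = 0.171 / √(0.879 · r_yy).
√(0.879 · r_yy) = 0.171 / 0.596 = 0.2869; 0.879 · r_yy = 0.0823; r_yy = 0.0823 / 0.879 ≈ 0.094.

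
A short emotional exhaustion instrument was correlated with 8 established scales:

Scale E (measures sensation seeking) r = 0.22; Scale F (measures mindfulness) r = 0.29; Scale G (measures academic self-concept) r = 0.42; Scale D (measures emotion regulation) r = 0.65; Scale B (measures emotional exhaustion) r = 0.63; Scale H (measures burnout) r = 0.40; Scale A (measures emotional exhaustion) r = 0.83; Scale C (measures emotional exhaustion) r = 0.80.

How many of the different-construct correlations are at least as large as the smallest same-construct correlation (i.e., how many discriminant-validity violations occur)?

Convergent (same construct = emotional exhaustion): Scale B, Scale A, Scale C.
Smallest convergent = 0.63. Discriminant values: 0.22, 0.29, 0.42, 0.65, 0.40; count ≥ 0.63 → 1.

1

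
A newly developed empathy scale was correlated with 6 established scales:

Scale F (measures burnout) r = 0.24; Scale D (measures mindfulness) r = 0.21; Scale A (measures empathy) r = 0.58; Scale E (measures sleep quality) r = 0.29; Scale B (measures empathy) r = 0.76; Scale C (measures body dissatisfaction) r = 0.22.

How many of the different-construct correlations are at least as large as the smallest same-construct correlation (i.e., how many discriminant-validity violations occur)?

Convergent (same construct = empathy): Scale A, Scale B.
Smallest convergent = 0.58. Discriminant values: 0.24, 0.21, 0.29, 0.22; count ≥ 0.58 → 0.

0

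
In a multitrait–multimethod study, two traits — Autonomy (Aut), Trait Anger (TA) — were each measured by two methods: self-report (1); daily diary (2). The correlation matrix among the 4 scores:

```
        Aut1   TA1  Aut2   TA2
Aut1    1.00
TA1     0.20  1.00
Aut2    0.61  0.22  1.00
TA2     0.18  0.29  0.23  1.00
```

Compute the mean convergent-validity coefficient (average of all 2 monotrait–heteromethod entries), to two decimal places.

Convergent values: 0.61, 0.29; mean = 0.90/2 = 0.45.

0.45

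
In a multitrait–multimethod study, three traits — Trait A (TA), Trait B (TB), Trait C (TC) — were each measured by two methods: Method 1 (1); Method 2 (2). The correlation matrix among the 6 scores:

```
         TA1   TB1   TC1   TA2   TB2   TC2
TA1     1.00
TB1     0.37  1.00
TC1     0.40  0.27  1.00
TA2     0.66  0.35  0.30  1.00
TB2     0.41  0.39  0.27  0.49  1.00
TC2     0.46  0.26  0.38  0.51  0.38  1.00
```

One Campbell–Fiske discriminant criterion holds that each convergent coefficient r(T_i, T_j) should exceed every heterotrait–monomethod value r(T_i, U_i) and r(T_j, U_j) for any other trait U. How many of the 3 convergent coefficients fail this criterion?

2

Each convergent coefficient versus the relevant comparison correlations:
TA (methods 1·2): 0.66 vs {0.37, 0.49, 0.40, 0.51} → pass.
TB (methods 1·2): 0.39 vs {0.37, 0.49, 0.27, 0.38} → fail.
TC (methods 1·2): 0.38 vs {0.40, 0.51, 0.27, 0.38} → fail.
2 of 3 fail.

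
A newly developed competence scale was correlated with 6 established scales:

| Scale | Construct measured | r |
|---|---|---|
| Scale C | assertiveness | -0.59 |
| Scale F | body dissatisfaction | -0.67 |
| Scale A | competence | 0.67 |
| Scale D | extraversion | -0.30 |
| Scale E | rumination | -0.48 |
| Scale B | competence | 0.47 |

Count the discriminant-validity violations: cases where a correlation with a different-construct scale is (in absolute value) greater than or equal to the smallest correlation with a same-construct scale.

Convergent (same construct = competence): Scale A, Scale B.
Smallest convergent = 0.47. Discriminant |r|: 0.59, 0.67, 0.30, 0.48; count ≥ 0.47 → 3.

3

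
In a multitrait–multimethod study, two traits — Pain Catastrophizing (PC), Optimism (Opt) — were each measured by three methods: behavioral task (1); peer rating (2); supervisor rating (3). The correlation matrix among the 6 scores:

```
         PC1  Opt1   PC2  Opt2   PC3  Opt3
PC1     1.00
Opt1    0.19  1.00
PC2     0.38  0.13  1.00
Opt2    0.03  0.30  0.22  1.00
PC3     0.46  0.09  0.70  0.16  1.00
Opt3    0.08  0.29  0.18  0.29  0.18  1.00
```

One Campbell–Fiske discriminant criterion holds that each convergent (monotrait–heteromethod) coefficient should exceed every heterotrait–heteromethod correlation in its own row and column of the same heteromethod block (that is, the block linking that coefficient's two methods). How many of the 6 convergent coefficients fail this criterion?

0

Each convergent coefficient versus the relevant comparison correlations:
PC (methods 1·2): 0.38 vs {0.03, 0.13} → pass.
PC (methods 1·3): 0.46 vs {0.08, 0.09} → pass.
PC (methods 2·3): 0.70 vs {0.18, 0.16} → pass.
Opt (methods 1·2): 0.30 vs {0.13, 0.03} → pass.
Opt (methods 1·3): 0.29 vs {0.09, 0.08} → pass.
Opt (methods 2·3): 0.29 vs {0.16, 0.18} → pass.
0 of 6 fail.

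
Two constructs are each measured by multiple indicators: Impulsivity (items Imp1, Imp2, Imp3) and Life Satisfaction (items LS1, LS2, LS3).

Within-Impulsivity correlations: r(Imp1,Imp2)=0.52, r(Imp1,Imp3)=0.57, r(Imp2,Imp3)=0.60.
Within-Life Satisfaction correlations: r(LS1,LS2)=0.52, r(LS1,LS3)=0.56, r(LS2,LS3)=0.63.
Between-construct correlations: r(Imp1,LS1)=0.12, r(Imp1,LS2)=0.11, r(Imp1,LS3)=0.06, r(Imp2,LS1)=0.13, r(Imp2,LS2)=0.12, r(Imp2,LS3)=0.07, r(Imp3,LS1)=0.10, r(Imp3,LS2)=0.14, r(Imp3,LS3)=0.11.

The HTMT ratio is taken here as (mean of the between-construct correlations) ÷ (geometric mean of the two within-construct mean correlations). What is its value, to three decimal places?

Mean between = 0.96/9 = 0.1067.
Mean within-Imp = 1.69/3 = 0.5633; mean within-LS = 1.71/3 = 0.5700.
Geometric mean = √(0.5633 × 0.5700) = 0.5666.
HTMT = 0.1067 / 0.5666 = 0.188.

0.188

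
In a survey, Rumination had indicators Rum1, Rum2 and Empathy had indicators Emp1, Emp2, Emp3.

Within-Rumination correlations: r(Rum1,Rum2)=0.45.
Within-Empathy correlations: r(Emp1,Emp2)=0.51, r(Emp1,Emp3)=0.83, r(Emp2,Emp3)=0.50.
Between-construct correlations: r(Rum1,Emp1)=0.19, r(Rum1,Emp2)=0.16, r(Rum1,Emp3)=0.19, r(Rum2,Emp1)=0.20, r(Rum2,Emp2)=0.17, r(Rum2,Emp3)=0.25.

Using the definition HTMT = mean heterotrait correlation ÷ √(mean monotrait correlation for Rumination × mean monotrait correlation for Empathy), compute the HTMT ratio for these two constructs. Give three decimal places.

Mean heterotrait r = 1.16/6 = 0.1933.
Mean within-Rum = 0.45/1 = 0.4500; mean within-Emp = 1.84/3 = 0.6133.
Geometric mean = √(0.4500 × 0.6133) = 0.5253.
HTMT = 0.1933 / 0.5253 = 0.368.

0.368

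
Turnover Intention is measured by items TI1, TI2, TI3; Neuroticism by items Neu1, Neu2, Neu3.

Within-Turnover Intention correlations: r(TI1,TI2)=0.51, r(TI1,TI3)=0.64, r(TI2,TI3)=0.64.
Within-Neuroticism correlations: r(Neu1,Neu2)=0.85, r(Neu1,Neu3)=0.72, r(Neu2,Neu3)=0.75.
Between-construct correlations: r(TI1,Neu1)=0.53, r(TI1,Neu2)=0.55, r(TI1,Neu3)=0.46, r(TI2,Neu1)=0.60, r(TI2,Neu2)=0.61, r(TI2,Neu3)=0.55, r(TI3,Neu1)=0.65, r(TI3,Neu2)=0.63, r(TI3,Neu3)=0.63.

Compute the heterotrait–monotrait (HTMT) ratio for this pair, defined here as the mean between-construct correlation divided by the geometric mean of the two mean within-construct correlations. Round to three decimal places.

0.852

Between-construct mean = 5.21/9 = 0.5789.
Mean within-TI = 1.79/3 = 0.5967; mean within-Neu = 2.32/3 = 0.7733.
Geometric mean = √(0.5967 × 0.7733) = 0.6793.
HTMT = 0.5789 / 0.6793 = 0.852.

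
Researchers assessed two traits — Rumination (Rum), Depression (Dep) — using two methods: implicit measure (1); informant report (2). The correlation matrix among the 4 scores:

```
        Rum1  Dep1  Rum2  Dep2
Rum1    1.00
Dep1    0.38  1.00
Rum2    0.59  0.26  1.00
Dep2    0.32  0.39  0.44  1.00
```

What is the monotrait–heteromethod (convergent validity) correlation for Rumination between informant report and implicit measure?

0.59

Same trait (Rum), different methods: r(Rum2, Rum1) = 0.59.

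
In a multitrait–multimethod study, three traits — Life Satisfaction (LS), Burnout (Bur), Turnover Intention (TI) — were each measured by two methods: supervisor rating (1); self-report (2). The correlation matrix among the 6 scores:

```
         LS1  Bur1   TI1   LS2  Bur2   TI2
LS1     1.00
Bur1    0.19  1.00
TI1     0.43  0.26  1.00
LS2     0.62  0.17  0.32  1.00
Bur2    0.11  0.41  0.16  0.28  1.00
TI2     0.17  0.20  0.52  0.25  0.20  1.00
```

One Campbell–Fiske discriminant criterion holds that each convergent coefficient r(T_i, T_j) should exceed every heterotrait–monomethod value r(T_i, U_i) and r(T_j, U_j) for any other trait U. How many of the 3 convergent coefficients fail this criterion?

Convergent coefficients and their comparison sets:
LS (methods 1·2): 0.62 vs {0.19, 0.28, 0.43, 0.25} → pass.
Bur (methods 1·2): 0.41 vs {0.19, 0.28, 0.26, 0.20} → pass.
TI (methods 1·2): 0.52 vs {0.43, 0.25, 0.26, 0.20} → pass.
0 of 3 fail.

0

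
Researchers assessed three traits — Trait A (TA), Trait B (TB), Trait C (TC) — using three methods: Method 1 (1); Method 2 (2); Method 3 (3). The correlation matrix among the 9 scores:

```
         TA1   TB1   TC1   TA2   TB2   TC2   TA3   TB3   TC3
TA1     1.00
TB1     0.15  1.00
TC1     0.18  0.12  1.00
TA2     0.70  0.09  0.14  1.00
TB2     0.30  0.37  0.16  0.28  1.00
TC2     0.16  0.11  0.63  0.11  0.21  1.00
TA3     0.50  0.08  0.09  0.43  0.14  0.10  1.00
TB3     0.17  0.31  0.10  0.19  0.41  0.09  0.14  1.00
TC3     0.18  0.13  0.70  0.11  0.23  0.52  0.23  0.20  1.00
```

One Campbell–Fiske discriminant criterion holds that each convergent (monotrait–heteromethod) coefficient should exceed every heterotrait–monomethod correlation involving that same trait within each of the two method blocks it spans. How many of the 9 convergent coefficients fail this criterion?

Convergent coefficients and their comparison sets:
TA (methods 1·2): 0.70 vs {0.15, 0.28, 0.18, 0.11} → pass.
TA (methods 1·3): 0.50 vs {0.15, 0.14, 0.18, 0.23} → pass.
TA (methods 2·3): 0.43 vs {0.28, 0.14, 0.11, 0.23} → pass.
TB (methods 1·2): 0.37 vs {0.15, 0.28, 0.12, 0.21} → pass.
TB (methods 1·3): 0.31 vs {0.15, 0.14, 0.12, 0.20} → pass.
TB (methods 2·3): 0.41 vs {0.28, 0.14, 0.21, 0.20} → pass.
TC (methods 1·2): 0.63 vs {0.18, 0.11, 0.12, 0.21} → pass.
TC (methods 1·3): 0.70 vs {0.18, 0.23, 0.12, 0.20} → pass.
TC (methods 2·3): 0.52 vs {0.11, 0.23, 0.21, 0.20} → pass.
0 of 9 fail.

0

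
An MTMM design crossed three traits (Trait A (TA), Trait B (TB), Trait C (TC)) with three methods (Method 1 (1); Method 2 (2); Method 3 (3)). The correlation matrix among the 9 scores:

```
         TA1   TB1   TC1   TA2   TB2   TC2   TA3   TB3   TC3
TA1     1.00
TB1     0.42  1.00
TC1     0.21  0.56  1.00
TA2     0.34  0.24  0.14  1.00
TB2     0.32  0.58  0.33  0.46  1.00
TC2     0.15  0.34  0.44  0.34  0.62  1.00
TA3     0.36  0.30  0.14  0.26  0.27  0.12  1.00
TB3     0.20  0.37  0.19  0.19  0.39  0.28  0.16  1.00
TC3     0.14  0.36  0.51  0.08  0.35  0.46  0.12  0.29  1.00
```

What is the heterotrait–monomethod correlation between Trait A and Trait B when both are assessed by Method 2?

Different traits, same method: r(TA2, TB2) = 0.46.

0.46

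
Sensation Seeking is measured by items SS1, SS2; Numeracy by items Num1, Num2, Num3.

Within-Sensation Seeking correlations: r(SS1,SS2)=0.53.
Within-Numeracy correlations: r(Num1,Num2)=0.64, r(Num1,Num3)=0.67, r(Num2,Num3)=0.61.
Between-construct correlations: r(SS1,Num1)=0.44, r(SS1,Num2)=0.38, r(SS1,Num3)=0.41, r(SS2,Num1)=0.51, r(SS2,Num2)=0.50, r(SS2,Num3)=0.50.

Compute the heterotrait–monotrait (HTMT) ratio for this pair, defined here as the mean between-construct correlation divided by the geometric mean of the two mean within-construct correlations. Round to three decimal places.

Mean heterotrait r = 2.74/6 = 0.4567.
Mean within-SS = 0.53/1 = 0.5300; mean within-Num = 1.92/3 = 0.6400.
Geometric mean = √(0.5300 × 0.6400) = 0.5824.
HTMT = 0.4567 / 0.5824 = 0.784.

0.784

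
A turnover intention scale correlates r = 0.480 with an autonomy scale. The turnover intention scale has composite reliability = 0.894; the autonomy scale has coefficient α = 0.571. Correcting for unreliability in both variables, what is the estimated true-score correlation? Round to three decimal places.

0.672

r_true = r_obs / √(r_xx · r_yy) = 0.480 / √(0.894 × 0.571) = 0.480 / √0.510474 = 0.480 / 0.7145 ≈ 0.672.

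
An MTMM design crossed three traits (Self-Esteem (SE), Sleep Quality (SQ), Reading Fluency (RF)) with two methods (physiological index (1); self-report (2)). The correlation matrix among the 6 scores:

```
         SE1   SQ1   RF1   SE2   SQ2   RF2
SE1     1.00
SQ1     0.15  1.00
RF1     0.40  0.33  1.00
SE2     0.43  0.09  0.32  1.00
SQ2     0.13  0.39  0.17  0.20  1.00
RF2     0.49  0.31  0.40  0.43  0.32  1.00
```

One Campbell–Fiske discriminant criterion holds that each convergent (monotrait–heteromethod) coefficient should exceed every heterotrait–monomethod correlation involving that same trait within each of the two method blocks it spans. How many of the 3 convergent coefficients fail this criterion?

2

Each convergent coefficient versus the relevant comparison correlations:
SE (methods 1·2): 0.43 vs {0.15, 0.20, 0.40, 0.43} → fail.
SQ (methods 1·2): 0.39 vs {0.15, 0.20, 0.33, 0.32} → pass.
RF (methods 1·2): 0.40 vs {0.40, 0.43, 0.33, 0.32} → fail.
2 of 3 fail.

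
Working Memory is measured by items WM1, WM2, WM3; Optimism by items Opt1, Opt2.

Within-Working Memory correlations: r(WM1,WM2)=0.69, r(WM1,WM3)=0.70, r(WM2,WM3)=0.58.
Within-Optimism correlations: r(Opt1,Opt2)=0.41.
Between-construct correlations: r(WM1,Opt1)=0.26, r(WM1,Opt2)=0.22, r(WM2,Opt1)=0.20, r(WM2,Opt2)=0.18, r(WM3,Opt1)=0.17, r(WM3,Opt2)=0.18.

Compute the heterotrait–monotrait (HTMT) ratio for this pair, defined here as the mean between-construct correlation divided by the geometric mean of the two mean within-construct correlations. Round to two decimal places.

0.39

Mean between = 1.21/6 = 0.2017.
Mean within-WM = 1.97/3 = 0.6567; mean within-Opt = 0.41/1 = 0.4100.
Geometric mean = √(0.6567 × 0.4100) = 0.5189.
HTMT = 0.2017 / 0.5189 = 0.39.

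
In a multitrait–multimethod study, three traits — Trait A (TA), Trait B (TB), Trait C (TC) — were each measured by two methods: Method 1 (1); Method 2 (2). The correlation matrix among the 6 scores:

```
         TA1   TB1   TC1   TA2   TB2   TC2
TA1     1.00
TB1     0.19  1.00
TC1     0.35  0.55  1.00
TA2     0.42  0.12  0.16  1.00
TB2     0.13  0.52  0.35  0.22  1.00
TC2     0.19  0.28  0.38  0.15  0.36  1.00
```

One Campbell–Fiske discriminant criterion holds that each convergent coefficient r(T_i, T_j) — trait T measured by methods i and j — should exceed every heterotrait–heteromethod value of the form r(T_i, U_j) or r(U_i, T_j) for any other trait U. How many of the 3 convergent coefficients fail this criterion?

Checking each validity diagonal entry against its comparison values:
TA (methods 1·2): 0.42 vs {0.13, 0.12, 0.19, 0.16} → pass.
TB (methods 1·2): 0.52 vs {0.12, 0.13, 0.28, 0.35} → pass.
TC (methods 1·2): 0.38 vs {0.16, 0.19, 0.35, 0.28} → pass.
0 of 3 fail.

0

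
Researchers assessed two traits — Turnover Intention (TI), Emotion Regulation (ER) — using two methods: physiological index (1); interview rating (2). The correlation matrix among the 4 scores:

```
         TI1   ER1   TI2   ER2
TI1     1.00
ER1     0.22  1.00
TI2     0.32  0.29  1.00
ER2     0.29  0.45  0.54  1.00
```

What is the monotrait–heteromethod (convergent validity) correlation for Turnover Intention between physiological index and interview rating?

Same trait (TI), different methods: r(TI1, TI2) = 0.32.

0.32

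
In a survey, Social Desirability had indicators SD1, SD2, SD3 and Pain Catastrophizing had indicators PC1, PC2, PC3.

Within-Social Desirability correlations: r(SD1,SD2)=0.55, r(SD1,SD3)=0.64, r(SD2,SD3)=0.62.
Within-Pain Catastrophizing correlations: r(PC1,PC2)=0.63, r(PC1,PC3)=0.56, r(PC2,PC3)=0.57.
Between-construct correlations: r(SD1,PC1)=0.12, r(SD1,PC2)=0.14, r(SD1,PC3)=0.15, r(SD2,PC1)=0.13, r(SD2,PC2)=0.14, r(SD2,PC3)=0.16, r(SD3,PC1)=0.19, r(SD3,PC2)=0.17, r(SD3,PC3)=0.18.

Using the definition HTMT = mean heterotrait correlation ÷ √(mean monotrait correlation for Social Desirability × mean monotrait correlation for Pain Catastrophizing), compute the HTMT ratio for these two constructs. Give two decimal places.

0.26

Mean heterotrait r = 1.38/9 = 0.1533.
Mean within-SD = 1.81/3 = 0.6033; mean within-PC = 1.76/3 = 0.5867.
Geometric mean = √(0.6033 × 0.5867) = 0.5949.
HTMT = 0.1533 / 0.5949 = 0.26.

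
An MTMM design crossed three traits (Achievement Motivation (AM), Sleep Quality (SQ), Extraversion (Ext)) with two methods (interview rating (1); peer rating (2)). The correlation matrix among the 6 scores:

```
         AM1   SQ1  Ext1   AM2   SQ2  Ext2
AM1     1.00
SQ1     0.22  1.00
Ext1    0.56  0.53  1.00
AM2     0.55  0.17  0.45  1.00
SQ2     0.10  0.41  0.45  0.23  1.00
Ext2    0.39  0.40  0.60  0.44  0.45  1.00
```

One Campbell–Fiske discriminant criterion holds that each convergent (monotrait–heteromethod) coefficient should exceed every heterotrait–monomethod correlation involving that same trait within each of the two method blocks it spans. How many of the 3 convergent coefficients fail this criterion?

2

Checking each validity diagonal entry against its comparison values:
AM (methods 1·2): 0.55 vs {0.22, 0.23, 0.56, 0.44} → fail.
SQ (methods 1·2): 0.41 vs {0.22, 0.23, 0.53, 0.45} → fail.
Ext (methods 1·2): 0.60 vs {0.56, 0.44, 0.53, 0.45} → pass.
2 of 3 fail.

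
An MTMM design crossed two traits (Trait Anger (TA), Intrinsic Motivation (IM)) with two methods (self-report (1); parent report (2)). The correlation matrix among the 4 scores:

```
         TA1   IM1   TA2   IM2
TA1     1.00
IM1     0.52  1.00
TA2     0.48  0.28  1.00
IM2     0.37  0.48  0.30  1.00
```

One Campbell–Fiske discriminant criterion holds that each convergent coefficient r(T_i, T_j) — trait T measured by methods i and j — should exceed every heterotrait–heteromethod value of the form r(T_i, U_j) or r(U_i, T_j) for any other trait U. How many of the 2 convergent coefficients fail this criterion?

Convergent coefficients and their comparison sets:
TA (methods 1·2): 0.48 vs {0.37, 0.28} → pass.
IM (methods 1·2): 0.48 vs {0.28, 0.37} → pass.
0 of 2 fail.

0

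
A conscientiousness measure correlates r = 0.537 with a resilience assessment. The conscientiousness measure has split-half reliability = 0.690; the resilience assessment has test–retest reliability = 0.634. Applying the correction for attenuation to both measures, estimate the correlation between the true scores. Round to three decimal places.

0.812

r_true = r_obs / √(r_xx · r_yy) = 0.537 / √(0.690 × 0.634) = 0.537 / √0.437460 = 0.537 / 0.6614 ≈ 0.812.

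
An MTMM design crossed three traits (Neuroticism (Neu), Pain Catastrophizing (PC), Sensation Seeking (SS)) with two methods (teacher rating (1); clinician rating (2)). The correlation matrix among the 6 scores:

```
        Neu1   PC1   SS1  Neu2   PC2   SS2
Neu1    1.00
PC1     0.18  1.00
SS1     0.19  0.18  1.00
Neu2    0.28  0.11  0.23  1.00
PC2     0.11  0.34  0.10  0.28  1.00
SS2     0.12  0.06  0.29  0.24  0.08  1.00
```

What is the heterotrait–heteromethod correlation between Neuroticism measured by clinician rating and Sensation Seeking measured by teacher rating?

0.23

Different traits and methods: r(Neu2, SS1) = 0.23.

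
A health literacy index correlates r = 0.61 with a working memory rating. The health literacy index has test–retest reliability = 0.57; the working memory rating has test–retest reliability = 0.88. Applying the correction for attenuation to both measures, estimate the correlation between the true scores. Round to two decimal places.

0.86

r_true = r_obs / √(r_xx · r_yy) = 0.61 / √(0.57 × 0.88) = 0.61 / √0.5016 = 0.61 / 0.7082 ≈ 0.86.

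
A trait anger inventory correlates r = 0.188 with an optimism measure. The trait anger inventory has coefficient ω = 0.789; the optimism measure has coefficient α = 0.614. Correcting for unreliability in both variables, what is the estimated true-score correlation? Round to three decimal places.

0.270

r_true = r_obs / √(r_xx · r_yy) = 0.188 / √(0.789 × 0.614) = 0.188 / √0.484446 = 0.188 / 0.6960 ≈ 0.270.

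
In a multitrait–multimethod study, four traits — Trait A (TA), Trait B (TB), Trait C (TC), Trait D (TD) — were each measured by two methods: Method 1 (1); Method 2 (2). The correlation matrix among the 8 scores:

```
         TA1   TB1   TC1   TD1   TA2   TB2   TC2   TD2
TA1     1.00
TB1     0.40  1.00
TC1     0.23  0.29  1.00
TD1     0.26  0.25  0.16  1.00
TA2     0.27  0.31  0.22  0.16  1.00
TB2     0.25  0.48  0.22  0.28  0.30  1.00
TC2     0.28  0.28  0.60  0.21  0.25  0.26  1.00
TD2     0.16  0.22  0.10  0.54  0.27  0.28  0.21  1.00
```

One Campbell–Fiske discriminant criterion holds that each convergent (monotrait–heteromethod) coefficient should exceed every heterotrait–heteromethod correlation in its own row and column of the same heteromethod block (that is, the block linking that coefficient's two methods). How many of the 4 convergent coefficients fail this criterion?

Checking each validity diagonal entry against its comparison values:
TA (methods 1·2): 0.27 vs {0.25, 0.31, 0.28, 0.22, 0.16, 0.16} → fail.
TB (methods 1·2): 0.48 vs {0.31, 0.25, 0.28, 0.22, 0.22, 0.28} → pass.
TC (methods 1·2): 0.60 vs {0.22, 0.28, 0.22, 0.28, 0.10, 0.21} → pass.
TD (methods 1·2): 0.54 vs {0.16, 0.16, 0.28, 0.22, 0.21, 0.10} → pass.
1 of 4 fail.

1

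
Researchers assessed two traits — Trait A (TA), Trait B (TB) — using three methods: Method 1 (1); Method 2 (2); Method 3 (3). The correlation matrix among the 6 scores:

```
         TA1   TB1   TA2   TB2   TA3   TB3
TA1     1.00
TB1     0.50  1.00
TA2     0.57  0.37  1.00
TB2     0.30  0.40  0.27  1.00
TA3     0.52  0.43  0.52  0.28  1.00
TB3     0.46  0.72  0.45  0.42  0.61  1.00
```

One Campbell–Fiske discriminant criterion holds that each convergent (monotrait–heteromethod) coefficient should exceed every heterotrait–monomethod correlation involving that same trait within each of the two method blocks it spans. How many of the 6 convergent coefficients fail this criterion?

Each convergent coefficient versus the relevant comparison correlations:
TA (methods 1·2): 0.57 vs {0.50, 0.27} → pass.
TA (methods 1·3): 0.52 vs {0.50, 0.61} → fail.
TA (methods 2·3): 0.52 vs {0.27, 0.61} → fail.
TB (methods 1·2): 0.40 vs {0.50, 0.27} → fail.
TB (methods 1·3): 0.72 vs {0.50, 0.61} → pass.
TB (methods 2·3): 0.42 vs {0.27, 0.61} → fail.
4 of 6 fail.

4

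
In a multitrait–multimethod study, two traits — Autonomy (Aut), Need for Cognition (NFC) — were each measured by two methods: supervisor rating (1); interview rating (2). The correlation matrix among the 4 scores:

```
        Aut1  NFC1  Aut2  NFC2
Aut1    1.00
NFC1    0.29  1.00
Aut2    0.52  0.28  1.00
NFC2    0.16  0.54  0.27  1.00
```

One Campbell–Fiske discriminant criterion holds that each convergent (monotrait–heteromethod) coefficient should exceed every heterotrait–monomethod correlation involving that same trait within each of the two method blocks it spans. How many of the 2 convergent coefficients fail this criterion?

0

Convergent coefficients and their comparison sets:
Aut (methods 1·2): 0.52 vs {0.29, 0.27} → pass.
NFC (methods 1·2): 0.54 vs {0.29, 0.27} → pass.
0 of 2 fail.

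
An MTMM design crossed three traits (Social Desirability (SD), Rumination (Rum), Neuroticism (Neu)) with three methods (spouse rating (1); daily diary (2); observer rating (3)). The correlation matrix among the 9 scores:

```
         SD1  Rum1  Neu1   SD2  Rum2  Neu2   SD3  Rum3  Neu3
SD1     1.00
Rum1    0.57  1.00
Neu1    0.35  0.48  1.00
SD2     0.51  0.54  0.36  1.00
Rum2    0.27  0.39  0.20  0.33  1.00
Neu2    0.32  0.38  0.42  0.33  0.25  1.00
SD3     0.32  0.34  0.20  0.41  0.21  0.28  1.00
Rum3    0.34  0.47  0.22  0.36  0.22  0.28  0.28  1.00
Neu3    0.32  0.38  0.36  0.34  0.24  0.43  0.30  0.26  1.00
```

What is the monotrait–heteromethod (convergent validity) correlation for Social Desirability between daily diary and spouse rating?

Same trait (SD), different methods: r(SD2, SD1) = 0.51.

0.51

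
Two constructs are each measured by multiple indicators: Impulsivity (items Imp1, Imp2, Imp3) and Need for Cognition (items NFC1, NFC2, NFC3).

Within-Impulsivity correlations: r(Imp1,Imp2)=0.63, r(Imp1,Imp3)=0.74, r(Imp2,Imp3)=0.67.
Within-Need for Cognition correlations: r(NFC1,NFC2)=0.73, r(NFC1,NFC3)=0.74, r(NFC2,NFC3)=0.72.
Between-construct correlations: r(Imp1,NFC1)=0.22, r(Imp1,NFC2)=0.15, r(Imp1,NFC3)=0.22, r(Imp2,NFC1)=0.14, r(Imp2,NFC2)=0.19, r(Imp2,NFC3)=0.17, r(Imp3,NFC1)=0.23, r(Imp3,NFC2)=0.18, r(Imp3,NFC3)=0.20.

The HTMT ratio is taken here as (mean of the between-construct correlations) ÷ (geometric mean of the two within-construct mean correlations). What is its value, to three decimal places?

0.268

Mean between = 1.70/9 = 0.1889.
Mean within-Imp = 2.04/3 = 0.6800; mean within-NFC = 2.19/3 = 0.7300.
Geometric mean = √(0.6800 × 0.7300) = 0.7046.
HTMT = 0.1889 / 0.7046 = 0.268.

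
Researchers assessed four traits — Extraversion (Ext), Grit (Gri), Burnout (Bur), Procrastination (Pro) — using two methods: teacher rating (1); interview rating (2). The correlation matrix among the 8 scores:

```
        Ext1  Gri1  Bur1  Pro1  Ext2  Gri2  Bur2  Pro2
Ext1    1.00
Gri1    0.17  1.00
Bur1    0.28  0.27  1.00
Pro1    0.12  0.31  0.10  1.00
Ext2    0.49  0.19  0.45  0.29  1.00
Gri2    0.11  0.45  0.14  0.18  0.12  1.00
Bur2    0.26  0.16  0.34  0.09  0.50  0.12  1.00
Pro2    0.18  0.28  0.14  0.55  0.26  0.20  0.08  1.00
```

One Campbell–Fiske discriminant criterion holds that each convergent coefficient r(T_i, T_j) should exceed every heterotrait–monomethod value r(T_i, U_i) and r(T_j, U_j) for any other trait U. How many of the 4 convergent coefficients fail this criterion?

Each convergent coefficient versus the relevant comparison correlations:
Ext (methods 1·2): 0.49 vs {0.17, 0.12, 0.28, 0.50, 0.12, 0.26} → fail.
Gri (methods 1·2): 0.45 vs {0.17, 0.12, 0.27, 0.12, 0.31, 0.20} → pass.
Bur (methods 1·2): 0.34 vs {0.28, 0.50, 0.27, 0.12, 0.10, 0.08} → fail.
Pro (methods 1·2): 0.55 vs {0.12, 0.26, 0.31, 0.20, 0.10, 0.08} → pass.
2 of 4 fail.

2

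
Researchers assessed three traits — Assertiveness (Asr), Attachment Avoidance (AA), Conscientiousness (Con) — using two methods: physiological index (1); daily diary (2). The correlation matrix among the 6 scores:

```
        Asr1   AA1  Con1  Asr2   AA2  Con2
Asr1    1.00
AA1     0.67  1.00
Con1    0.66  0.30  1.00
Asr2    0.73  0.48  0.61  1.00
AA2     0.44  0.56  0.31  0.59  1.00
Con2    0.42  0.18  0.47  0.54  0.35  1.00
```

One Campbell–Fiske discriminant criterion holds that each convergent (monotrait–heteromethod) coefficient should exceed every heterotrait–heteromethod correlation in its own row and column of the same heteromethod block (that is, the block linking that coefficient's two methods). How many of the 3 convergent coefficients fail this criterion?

Checking each validity diagonal entry against its comparison values:
Asr (methods 1·2): 0.73 vs {0.44, 0.48, 0.42, 0.61} → pass.
AA (methods 1·2): 0.56 vs {0.48, 0.44, 0.18, 0.31} → pass.
Con (methods 1·2): 0.47 vs {0.61, 0.42, 0.31, 0.18} → fail.
1 of 3 fail.

1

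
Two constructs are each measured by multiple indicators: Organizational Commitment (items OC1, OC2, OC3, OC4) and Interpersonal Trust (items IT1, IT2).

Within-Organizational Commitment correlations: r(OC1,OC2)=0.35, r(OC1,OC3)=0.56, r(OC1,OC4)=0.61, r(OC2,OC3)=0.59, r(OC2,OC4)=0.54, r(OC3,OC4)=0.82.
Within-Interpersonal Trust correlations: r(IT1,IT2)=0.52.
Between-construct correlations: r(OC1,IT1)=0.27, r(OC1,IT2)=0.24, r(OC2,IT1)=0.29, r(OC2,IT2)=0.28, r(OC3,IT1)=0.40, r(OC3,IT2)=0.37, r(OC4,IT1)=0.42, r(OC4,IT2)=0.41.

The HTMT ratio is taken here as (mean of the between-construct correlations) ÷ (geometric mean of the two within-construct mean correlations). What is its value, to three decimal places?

Mean heterotrait r = 2.68/8 = 0.3350.
Mean within-OC = 3.47/6 = 0.5783; mean within-IT = 0.52/1 = 0.5200.
Geometric mean = √(0.5783 × 0.5200) = 0.5484.
HTMT = 0.3350 / 0.5484 = 0.611.

0.611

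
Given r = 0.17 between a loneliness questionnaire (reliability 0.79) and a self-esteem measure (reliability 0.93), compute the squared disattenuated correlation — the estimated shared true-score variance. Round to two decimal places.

Disattenuated r = 0.17 / √(0.79 × 0.93) = 0.17 / 0.8571 = 0.1983.
Shared true-score variance = 0.1983² = 0.0393 ≈ 0.04.

0.04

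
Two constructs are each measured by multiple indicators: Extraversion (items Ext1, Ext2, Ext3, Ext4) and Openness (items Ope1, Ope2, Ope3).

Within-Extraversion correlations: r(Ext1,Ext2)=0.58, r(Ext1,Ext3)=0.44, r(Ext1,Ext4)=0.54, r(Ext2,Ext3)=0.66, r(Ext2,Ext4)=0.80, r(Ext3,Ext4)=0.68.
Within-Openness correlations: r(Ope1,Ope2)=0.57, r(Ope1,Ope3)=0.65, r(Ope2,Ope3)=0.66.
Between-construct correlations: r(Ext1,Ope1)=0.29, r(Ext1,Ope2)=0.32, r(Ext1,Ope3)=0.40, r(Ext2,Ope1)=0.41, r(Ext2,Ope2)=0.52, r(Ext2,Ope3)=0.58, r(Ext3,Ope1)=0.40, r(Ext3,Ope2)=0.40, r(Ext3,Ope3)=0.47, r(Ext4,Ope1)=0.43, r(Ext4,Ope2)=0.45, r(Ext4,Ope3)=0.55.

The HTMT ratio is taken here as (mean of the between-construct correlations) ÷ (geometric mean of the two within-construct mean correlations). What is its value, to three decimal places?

Mean between = 5.22/12 = 0.4350.
Mean within-Ext = 3.70/6 = 0.6167; mean within-Ope = 1.88/3 = 0.6267.
Geometric mean = √(0.6167 × 0.6267) = 0.6217.
HTMT = 0.4350 / 0.6217 = 0.700.

0.700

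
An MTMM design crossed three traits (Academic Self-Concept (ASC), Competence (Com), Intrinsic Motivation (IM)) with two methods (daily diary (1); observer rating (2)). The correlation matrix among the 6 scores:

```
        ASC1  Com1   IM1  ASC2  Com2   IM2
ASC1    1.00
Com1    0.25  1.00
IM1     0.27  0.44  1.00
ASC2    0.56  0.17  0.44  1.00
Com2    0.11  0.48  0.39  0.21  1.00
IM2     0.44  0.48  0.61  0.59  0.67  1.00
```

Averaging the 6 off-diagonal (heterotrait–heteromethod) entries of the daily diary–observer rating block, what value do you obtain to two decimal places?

HTHM values (method 1 × method 2): 0.11, 0.44, 0.17, 0.48, 0.44, 0.39; mean = 2.03/6 = 0.34.

0.34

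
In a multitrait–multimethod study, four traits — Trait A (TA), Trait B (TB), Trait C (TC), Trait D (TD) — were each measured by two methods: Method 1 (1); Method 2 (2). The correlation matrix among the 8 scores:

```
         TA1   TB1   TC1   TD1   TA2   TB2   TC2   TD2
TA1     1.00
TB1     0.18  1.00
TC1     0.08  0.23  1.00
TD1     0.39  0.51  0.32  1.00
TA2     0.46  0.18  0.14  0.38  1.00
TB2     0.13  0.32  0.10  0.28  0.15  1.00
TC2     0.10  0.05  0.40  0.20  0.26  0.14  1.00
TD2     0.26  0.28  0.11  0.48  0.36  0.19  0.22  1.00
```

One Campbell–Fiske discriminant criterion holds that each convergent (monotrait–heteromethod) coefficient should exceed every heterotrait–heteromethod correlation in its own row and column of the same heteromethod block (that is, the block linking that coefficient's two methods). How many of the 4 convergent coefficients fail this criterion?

0

Convergent coefficients and their comparison sets:
TA (methods 1·2): 0.46 vs {0.13, 0.18, 0.10, 0.14, 0.26, 0.38} → pass.
TB (methods 1·2): 0.32 vs {0.18, 0.13, 0.05, 0.10, 0.28, 0.28} → pass.
TC (methods 1·2): 0.40 vs {0.14, 0.10, 0.10, 0.05, 0.11, 0.20} → pass.
TD (methods 1·2): 0.48 vs {0.38, 0.26, 0.28, 0.28, 0.20, 0.11} → pass.
0 of 4 fail.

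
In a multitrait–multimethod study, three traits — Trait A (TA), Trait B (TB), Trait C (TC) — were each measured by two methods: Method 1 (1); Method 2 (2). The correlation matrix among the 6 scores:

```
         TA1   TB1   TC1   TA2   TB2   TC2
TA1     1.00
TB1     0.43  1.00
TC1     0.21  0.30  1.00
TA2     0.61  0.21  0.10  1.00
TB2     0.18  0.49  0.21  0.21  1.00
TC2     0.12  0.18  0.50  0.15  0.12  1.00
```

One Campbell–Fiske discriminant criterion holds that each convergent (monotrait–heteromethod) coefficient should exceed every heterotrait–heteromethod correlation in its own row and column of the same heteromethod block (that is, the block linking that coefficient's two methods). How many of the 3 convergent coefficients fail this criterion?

Each convergent coefficient versus the relevant comparison correlations:
TA (methods 1·2): 0.61 vs {0.18, 0.21, 0.12, 0.10} → pass.
TB (methods 1·2): 0.49 vs {0.21, 0.18, 0.18, 0.21} → pass.
TC (methods 1·2): 0.50 vs {0.10, 0.12, 0.21, 0.18} → pass.
0 of 3 fail.

0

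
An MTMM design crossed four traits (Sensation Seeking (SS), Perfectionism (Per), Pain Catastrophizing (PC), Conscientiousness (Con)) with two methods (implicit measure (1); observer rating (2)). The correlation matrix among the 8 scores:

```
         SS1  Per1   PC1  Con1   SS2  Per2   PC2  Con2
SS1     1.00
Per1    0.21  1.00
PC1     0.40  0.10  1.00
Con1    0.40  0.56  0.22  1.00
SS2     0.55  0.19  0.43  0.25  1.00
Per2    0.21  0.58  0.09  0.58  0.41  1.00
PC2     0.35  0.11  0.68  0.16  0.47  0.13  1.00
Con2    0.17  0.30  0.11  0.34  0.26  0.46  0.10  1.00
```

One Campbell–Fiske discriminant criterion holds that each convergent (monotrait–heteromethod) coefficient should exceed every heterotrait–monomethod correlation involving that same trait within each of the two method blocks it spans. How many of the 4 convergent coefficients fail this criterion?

1

Checking each validity diagonal entry against its comparison values:
SS (methods 1·2): 0.55 vs {0.21, 0.41, 0.40, 0.47, 0.40, 0.26} → pass.
Per (methods 1·2): 0.58 vs {0.21, 0.41, 0.10, 0.13, 0.56, 0.46} → pass.
PC (methods 1·2): 0.68 vs {0.40, 0.47, 0.10, 0.13, 0.22, 0.10} → pass.
Con (methods 1·2): 0.34 vs {0.40, 0.26, 0.56, 0.46, 0.22, 0.10} → fail.
1 of 4 fail.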